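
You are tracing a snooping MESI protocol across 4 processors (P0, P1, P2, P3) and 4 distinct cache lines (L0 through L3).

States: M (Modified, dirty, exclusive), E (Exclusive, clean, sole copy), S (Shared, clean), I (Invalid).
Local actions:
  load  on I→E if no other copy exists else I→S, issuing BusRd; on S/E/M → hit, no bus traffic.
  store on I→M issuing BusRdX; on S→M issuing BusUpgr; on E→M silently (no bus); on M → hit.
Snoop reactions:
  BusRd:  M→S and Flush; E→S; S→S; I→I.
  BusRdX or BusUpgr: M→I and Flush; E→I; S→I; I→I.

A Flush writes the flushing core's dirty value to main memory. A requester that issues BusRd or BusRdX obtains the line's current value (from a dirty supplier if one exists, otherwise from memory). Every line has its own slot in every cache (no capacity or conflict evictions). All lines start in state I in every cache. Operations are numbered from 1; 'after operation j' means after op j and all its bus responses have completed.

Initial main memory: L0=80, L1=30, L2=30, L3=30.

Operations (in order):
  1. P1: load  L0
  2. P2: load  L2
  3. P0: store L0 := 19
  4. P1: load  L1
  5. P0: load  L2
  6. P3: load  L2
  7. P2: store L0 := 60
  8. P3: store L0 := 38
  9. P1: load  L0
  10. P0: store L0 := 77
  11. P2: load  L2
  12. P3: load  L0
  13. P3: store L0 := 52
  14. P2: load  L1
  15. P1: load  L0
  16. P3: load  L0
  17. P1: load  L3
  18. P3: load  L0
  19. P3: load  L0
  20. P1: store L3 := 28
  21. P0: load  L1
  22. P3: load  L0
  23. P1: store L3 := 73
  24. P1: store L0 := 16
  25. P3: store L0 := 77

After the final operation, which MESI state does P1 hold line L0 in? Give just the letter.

state = I

1. P1: load  L0  bus=[BusRd]  L0: P0=I P1=E P2=I P3=I  mem[L0]=80
2. P2: load  L2  bus=[BusRd]  L2: P0=I P1=I P2=E P3=I  mem[L2]=30
3. P0: store L0 := 19  bus=[BusRdX]  L0: P0=M P1=I P2=I P3=I  mem[L0]=80
4. P1: load  L1  bus=[BusRd]  L1: P0=I P1=E P2=I P3=I  mem[L1]=30
5. P0: load  L2  bus=[BusRd]  L2: P0=S P1=I P2=S P3=I  mem[L2]=30
6. P3: load  L2  bus=[BusRd]  L2: P0=S P1=I P2=S P3=S  mem[L2]=30
7. P2: store L0 := 60  bus=[BusRdX,Flush]  L0: P0=I P1=I P2=M P3=I  mem[L0]=19
8. P3: store L0 := 38  bus=[BusRdX,Flush]  L0: P0=I P1=I P2=I P3=M  mem[L0]=60
9. P1: load  L0  bus=[BusRd,Flush]  L0: P0=I P1=S P2=I P3=S  mem[L0]=38
10. P0: store L0 := 77  bus=[BusRdX]  L0: P0=M P1=I P2=I P3=I  mem[L0]=38
11. P2: load  L2  bus=[-]  L2: P0=S P1=I P2=S P3=S  mem[L2]=30
12. P3: load  L0  bus=[BusRd,Flush]  L0: P0=S P1=I P2=I P3=S  mem[L0]=77
13. P3: store L0 := 52  bus=[BusUpgr]  L0: P0=I P1=I P2=I P3=M  mem[L0]=77
14. P2: load  L1  bus=[BusRd]  L1: P0=I P1=S P2=S P3=I  mem[L1]=30
15. P1: load  L0  bus=[BusRd,Flush]  L0: P0=I P1=S P2=I P3=S  mem[L0]=52
16. P3: load  L0  bus=[-]  L0: P0=I P1=S P2=I P3=S  mem[L0]=52
17. P1: load  L3  bus=[BusRd]  L3: P0=I P1=E P2=I P3=I  mem[L3]=30
18. P3: load  L0  bus=[-]  L0: P0=I P1=S P2=I P3=S  mem[L0]=52
19. P3: load  L0  bus=[-]  L0: P0=I P1=S P2=I P3=S  mem[L0]=52
20. P1: store L3 := 28  bus=[-]  L3: P0=I P1=M P2=I P3=I  mem[L3]=30
21. P0: load  L1  bus=[BusRd]  L1: P0=S P1=S P2=S P3=I  mem[L1]=30
22. P3: load  L0  bus=[-]  L0: P0=I P1=S P2=I P3=S  mem[L0]=52
23. P1: store L3 := 73  bus=[-]  L3: P0=I P1=M P2=I P3=I  mem[L3]=30
24. P1: store L0 := 16  bus=[BusUpgr]  L0: P0=I P1=M P2=I P3=I  mem[L0]=52
25. P3: store L0 := 77  bus=[BusRdX,Flush]  L0: P0=I P1=I P2=I P3=M  mem[L0]=16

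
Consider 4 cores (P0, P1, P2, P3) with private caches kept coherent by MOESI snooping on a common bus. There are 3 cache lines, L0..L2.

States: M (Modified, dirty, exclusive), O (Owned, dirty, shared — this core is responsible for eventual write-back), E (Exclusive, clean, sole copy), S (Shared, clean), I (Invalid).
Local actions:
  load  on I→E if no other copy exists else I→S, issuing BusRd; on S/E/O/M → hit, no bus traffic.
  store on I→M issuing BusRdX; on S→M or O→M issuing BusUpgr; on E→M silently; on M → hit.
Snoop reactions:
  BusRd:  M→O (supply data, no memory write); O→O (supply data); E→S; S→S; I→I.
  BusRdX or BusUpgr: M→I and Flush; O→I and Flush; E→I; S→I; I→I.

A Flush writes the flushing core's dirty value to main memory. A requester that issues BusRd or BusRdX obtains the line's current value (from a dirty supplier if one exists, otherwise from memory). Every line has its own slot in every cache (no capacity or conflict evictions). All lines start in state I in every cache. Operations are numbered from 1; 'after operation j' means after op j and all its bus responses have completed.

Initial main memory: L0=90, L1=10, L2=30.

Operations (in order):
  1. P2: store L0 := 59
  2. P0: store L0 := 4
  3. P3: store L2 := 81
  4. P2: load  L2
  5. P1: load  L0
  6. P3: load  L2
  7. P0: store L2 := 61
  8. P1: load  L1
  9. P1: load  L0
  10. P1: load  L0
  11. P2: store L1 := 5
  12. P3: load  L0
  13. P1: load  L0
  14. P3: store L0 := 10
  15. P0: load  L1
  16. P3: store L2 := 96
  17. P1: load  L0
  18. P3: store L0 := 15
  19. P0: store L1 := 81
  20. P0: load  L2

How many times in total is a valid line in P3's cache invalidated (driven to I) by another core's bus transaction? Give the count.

invalidations = 1

step 1: P2: store L0 := 59  ⟶  IIMI  (L0)  txn=BusRdX  M[L0]=90
step 2: P0: store L0 := 4  ⟶  MIII  (L0)  txn=BusRdX+Flush  M[L0]=59
step 3: P3: store L2 := 81  ⟶  IIIM  (L2)  txn=BusRdX  M[L2]=30
step 4: P2: load  L2  ⟶  IISO  (L2)  txn=BusRd  M[L2]=30
step 5: P1: load  L0  ⟶  OSII  (L0)  txn=BusRd  M[L0]=59
step 6: P3: load  L2  ⟶  IISO  (L2)  txn=∅  M[L2]=30
step 7: P0: store L2 := 61  ⟶  MIII  (L2)  txn=BusRdX+Flush  M[L2]=81
step 8: P1: load  L1  ⟶  IEII  (L1)  txn=BusRd  M[L1]=10
step 9: P1: load  L0  ⟶  OSII  (L0)  txn=∅  M[L0]=59
step 10: P1: load  L0  ⟶  OSII  (L0)  txn=∅  M[L0]=59
step 11: P2: store L1 := 5  ⟶  IIMI  (L1)  txn=BusRdX  M[L1]=10
step 12: P3: load  L0  ⟶  OSIS  (L0)  txn=BusRd  M[L0]=59
step 13: P1: load  L0  ⟶  OSIS  (L0)  txn=∅  M[L0]=59
step 14: P3: store L0 := 10  ⟶  IIIM  (L0)  txn=BusUpgr+Flush  M[L0]=4
step 15: P0: load  L1  ⟶  SIOI  (L1)  txn=BusRd  M[L1]=10
step 16: P3: store L2 := 96  ⟶  IIIM  (L2)  txn=BusRdX+Flush  M[L2]=61
step 17: P1: load  L0  ⟶  ISIO  (L0)  txn=BusRd  M[L0]=4
step 18: P3: store L0 := 15  ⟶  IIIM  (L0)  txn=BusUpgr  M[L0]=4
step 19: P0: store L1 := 81  ⟶  MIII  (L1)  txn=BusUpgr+Flush  M[L1]=5
step 20: P0: load  L2  ⟶  SIIO  (L2)  txn=BusRd  M[L2]=61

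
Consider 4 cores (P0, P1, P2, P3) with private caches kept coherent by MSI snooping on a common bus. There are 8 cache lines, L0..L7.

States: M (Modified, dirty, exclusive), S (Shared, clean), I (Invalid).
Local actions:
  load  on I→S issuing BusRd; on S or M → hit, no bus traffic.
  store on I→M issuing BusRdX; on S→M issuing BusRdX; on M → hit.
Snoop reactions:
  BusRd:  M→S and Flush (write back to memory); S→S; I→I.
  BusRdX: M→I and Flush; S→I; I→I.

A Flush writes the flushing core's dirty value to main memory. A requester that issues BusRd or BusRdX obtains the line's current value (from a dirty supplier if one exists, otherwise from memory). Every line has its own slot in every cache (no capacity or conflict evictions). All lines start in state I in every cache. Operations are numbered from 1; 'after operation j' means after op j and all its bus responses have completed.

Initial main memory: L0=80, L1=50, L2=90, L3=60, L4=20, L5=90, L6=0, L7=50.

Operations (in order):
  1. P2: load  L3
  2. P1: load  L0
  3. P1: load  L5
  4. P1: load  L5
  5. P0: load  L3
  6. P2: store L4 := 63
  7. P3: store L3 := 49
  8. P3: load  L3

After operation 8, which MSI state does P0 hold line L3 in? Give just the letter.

1. P2: load  L3  bus=[BusRd]  L3: P0=I P1=I P2=S P3=I  mem[L3]=60
2. P1: load  L0  bus=[BusRd]  L0: P0=I P1=S P2=I P3=I  mem[L0]=80
3. P1: load  L5  bus=[BusRd]  L5: P0=I P1=S P2=I P3=I  mem[L5]=90
4. P1: load  L5  bus=[-]  L5: P0=I P1=S P2=I P3=I  mem[L5]=90
5. P0: load  L3  bus=[BusRd]  L3: P0=S P1=I P2=S P3=I  mem[L3]=60
6. P2: store L4 := 63  bus=[BusRdX]  L4: P0=I P1=I P2=M P3=I  mem[L4]=20
7. P3: store L3 := 49  bus=[BusRdX]  L3: P0=I P1=I P2=I P3=M  mem[L3]=60
8. P3: load  L3  bus=[-]  L3: P0=I P1=I P2=I P3=M  mem[L3]=60

state = I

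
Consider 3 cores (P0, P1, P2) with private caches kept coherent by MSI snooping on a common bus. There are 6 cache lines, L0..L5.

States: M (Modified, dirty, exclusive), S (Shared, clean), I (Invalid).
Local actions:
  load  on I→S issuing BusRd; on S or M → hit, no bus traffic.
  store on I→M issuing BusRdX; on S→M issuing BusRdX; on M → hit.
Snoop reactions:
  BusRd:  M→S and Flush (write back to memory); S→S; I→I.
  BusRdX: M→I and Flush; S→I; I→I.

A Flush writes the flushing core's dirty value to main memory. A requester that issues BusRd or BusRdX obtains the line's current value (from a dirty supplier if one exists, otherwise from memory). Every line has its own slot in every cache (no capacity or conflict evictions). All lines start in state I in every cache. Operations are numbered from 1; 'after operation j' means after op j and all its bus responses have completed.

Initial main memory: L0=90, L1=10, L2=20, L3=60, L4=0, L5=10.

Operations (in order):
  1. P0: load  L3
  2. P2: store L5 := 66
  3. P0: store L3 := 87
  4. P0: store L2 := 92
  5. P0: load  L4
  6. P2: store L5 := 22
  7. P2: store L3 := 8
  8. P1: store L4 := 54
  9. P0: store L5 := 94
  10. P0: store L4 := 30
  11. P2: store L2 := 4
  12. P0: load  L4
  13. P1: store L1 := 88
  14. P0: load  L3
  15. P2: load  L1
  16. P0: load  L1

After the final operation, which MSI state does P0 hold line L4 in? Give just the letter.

state = M

step 1: P0: load  L3  ⟶  SII  (L3)  txn=BusRd  M[L3]=60
step 2: P2: store L5 := 66  ⟶  IIM  (L5)  txn=BusRdX  M[L5]=10
step 3: P0: store L3 := 87  ⟶  MII  (L3)  txn=BusRdX  M[L3]=60
step 4: P0: store L2 := 92  ⟶  MII  (L2)  txn=BusRdX  M[L2]=20
step 5: P0: load  L4  ⟶  SII  (L4)  txn=BusRd  M[L4]=0
step 6: P2: store L5 := 22  ⟶  IIM  (L5)  txn=∅  M[L5]=10
step 7: P2: store L3 := 8  ⟶  IIM  (L3)  txn=BusRdX+Flush  M[L3]=87
step 8: P1: store L4 := 54  ⟶  IMI  (L4)  txn=BusRdX  M[L4]=0
step 9: P0: store L5 := 94  ⟶  MII  (L5)  txn=BusRdX+Flush  M[L5]=22
step 10: P0: store L4 := 30  ⟶  MII  (L4)  txn=BusRdX+Flush  M[L4]=54
step 11: P2: store L2 := 4  ⟶  IIM  (L2)  txn=BusRdX+Flush  M[L2]=92
step 12: P0: load  L4  ⟶  MII  (L4)  txn=∅  M[L4]=54
step 13: P1: store L1 := 88  ⟶  IMI  (L1)  txn=BusRdX  M[L1]=10
step 14: P0: load  L3  ⟶  SIS  (L3)  txn=BusRd+Flush  M[L3]=8
step 15: P2: load  L1  ⟶  ISS  (L1)  txn=BusRd+Flush  M[L1]=88
step 16: P0: load  L1  ⟶  SSS  (L1)  txn=BusRd  M[L1]=88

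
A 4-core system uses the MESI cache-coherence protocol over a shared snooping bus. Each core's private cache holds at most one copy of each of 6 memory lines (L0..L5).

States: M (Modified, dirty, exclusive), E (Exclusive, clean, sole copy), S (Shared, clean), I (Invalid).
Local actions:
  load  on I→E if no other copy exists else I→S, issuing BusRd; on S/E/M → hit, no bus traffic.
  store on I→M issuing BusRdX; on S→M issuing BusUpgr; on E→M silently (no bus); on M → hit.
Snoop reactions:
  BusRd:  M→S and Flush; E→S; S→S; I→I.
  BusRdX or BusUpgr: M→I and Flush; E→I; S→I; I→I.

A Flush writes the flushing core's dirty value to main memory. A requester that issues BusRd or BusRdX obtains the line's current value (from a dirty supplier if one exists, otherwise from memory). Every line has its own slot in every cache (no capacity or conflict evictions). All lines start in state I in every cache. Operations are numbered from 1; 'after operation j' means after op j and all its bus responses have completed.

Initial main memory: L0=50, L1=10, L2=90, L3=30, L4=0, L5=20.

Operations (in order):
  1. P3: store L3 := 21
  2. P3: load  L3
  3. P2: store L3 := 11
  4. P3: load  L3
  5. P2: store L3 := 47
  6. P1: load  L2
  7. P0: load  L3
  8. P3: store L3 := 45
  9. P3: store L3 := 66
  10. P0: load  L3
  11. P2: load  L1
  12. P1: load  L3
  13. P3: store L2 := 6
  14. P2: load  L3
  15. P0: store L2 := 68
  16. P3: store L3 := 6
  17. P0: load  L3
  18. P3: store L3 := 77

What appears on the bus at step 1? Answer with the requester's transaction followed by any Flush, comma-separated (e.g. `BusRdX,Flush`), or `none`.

bus = BusRdX

1. P3: store L3 := 21  bus=[BusRdX]  L3: P0=I P1=I P2=I P3=M  mem[L3]=30
2. P3: load  L3  bus=[-]  L3: P0=I P1=I P2=I P3=M  mem[L3]=30
3. P2: store L3 := 11  bus=[BusRdX,Flush]  L3: P0=I P1=I P2=M P3=I  mem[L3]=21
4. P3: load  L3  bus=[BusRd,Flush]  L3: P0=I P1=I P2=S P3=S  mem[L3]=11
5. P2: store L3 := 47  bus=[BusUpgr]  L3: P0=I P1=I P2=M P3=I  mem[L3]=11
6. P1: load  L2  bus=[BusRd]  L2: P0=I P1=E P2=I P3=I  mem[L2]=90
7. P0: load  L3  bus=[BusRd,Flush]  L3: P0=S P1=I P2=S P3=I  mem[L3]=47
8. P3: store L3 := 45  bus=[BusRdX]  L3: P0=I P1=I P2=I P3=M  mem[L3]=47
9. P3: store L3 := 66  bus=[-]  L3: P0=I P1=I P2=I P3=M  mem[L3]=47
10. P0: load  L3  bus=[BusRd,Flush]  L3: P0=S P1=I P2=I P3=S  mem[L3]=66
11. P2: load  L1  bus=[BusRd]  L1: P0=I P1=I P2=E P3=I  mem[L1]=10
12. P1: load  L3  bus=[BusRd]  L3: P0=S P1=S P2=I P3=S  mem[L3]=66
13. P3: store L2 := 6  bus=[BusRdX]  L2: P0=I P1=I P2=I P3=M  mem[L2]=90
14. P2: load  L3  bus=[BusRd]  L3: P0=S P1=S P2=S P3=S  mem[L3]=66
15. P0: store L2 := 68  bus=[BusRdX,Flush]  L2: P0=M P1=I P2=I P3=I  mem[L2]=6
16. P3: store L3 := 6  bus=[BusUpgr]  L3: P0=I P1=I P2=I P3=M  mem[L3]=66
17. P0: load  L3  bus=[BusRd,Flush]  L3: P0=S P1=I P2=I P3=S  mem[L3]=6
18. P3: store L3 := 77  bus=[BusUpgr]  L3: P0=I P1=I P2=I P3=M  mem[L3]=6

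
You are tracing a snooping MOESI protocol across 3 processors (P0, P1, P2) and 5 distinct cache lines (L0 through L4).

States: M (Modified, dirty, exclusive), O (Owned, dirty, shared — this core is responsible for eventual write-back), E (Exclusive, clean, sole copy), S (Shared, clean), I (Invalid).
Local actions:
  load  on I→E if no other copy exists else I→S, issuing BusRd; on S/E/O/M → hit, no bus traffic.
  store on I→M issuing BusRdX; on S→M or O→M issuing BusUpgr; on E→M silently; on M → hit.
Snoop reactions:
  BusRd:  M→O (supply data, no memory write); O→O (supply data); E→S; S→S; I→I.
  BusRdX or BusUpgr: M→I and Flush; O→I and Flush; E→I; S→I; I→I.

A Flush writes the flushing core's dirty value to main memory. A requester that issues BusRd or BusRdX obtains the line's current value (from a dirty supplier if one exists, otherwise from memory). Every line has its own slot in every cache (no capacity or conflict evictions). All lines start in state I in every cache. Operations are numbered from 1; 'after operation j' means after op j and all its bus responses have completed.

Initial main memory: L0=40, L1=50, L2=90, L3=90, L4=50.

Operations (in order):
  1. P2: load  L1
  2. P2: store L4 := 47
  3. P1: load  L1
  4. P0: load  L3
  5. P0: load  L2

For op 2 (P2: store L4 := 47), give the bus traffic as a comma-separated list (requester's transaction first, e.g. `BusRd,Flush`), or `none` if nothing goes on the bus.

step 1: P2: load  L1  ⟶  IIE  (L1)  txn=BusRd  M[L1]=50
step 2: P2: store L4 := 47  ⟶  IIM  (L4)  txn=BusRdX  M[L4]=50
step 3: P1: load  L1  ⟶  ISS  (L1)  txn=BusRd  M[L1]=50
step 4: P0: load  L3  ⟶  EII  (L3)  txn=BusRd  M[L3]=90
step 5: P0: load  L2  ⟶  EII  (L2)  txn=BusRd  M[L2]=90

bus = BusRdX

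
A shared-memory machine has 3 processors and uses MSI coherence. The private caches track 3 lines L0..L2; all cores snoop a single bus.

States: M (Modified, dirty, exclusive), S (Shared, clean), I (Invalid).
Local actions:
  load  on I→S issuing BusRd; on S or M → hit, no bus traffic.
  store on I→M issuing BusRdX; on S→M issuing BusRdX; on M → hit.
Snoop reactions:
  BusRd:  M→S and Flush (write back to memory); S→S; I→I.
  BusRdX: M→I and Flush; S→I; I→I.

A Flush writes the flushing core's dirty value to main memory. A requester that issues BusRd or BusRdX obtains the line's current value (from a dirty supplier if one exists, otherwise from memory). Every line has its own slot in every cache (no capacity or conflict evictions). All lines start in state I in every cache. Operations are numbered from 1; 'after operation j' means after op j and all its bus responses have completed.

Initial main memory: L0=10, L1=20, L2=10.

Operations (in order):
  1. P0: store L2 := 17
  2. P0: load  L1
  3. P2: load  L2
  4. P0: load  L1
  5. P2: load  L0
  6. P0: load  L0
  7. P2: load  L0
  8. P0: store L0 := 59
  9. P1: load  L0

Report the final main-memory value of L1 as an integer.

memory[L1] = 20

[1] P0: store L2 := 17 | P0:M(17), P1:I, P2:I | bus: BusRdX
[2] P0: load  L1 | P0:S(20), P1:I, P2:I | bus: BusRd
[3] P2: load  L2 | P0:S(17), P1:I, P2:S(17) | bus: BusRd,Flush
[4] P0: load  L1 | P0:S(20), P1:I, P2:I | bus: none
[5] P2: load  L0 | P0:I, P1:I, P2:S(10) | bus: BusRd
[6] P0: load  L0 | P0:S(10), P1:I, P2:S(10) | bus: BusRd
[7] P2: load  L0 | P0:S(10), P1:I, P2:S(10) | bus: none
[8] P0: store L0 := 59 | P0:M(59), P1:I, P2:I | bus: BusRdX
[9] P1: load  L0 | P0:S(59), P1:S(59), P2:I | bus: BusRd,Flush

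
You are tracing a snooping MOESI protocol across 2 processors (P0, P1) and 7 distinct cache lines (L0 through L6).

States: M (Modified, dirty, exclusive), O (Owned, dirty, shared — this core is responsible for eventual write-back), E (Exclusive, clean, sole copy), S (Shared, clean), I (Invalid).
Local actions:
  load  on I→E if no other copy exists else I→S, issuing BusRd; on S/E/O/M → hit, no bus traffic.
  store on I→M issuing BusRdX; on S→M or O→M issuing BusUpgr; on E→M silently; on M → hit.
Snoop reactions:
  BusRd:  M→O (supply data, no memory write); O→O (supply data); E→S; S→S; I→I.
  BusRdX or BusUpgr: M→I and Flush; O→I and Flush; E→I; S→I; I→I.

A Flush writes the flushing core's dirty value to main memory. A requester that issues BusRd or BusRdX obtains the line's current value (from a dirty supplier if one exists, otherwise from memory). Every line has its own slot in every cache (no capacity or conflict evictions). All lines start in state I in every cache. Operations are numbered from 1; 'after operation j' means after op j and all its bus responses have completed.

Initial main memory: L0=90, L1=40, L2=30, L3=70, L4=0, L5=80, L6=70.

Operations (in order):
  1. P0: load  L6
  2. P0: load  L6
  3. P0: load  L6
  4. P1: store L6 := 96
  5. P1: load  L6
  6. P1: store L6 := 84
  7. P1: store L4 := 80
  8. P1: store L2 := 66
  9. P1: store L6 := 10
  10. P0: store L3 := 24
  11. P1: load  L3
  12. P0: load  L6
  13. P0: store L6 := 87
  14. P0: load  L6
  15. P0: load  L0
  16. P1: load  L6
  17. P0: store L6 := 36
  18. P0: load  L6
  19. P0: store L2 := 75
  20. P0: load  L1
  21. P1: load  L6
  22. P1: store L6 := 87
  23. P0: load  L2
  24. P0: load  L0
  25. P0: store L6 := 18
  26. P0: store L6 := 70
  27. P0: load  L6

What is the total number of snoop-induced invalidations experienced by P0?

  op1 P0: load  L6 → E/I on L6; bus BusRd; mem=70
  op2 P0: load  L6 → E/I on L6; bus (none); mem=70
  op3 P0: load  L6 → E/I on L6; bus (none); mem=70
  op4 P1: store L6 := 96 → I/M on L6; bus BusRdX; mem=70
  op5 P1: load  L6 → I/M on L6; bus (none); mem=70
  op6 P1: store L6 := 84 → I/M on L6; bus (none); mem=70
  op7 P1: store L4 := 80 → I/M on L4; bus BusRdX; mem=0
  op8 P1: store L2 := 66 → I/M on L2; bus BusRdX; mem=30
  op9 P1: store L6 := 10 → I/M on L6; bus (none); mem=70
  op10 P0: store L3 := 24 → M/I on L3; bus BusRdX; mem=70
  op11 P1: load  L3 → O/S on L3; bus BusRd; mem=70
  op12 P0: load  L6 → S/O on L6; bus BusRd; mem=70
  op13 P0: store L6 := 87 → M/I on L6; bus BusUpgr Flush; mem=10
  op14 P0: load  L6 → M/I on L6; bus (none); mem=10
  op15 P0: load  L0 → E/I on L0; bus BusRd; mem=90
  op16 P1: load  L6 → O/S on L6; bus BusRd; mem=10
  op17 P0: store L6 := 36 → M/I on L6; bus BusUpgr; mem=10
  op18 P0: load  L6 → M/I on L6; bus (none); mem=10
  op19 P0: store L2 := 75 → M/I on L2; bus BusRdX Flush; mem=66
  op20 P0: load  L1 → E/I on L1; bus BusRd; mem=40
  op21 P1: load  L6 → O/S on L6; bus BusRd; mem=10
  op22 P1: store L6 := 87 → I/M on L6; bus BusUpgr Flush; mem=36
  op23 P0: load  L2 → M/I on L2; bus (none); mem=66
  op24 P0: load  L0 → E/I on L0; bus (none); mem=90
  op25 P0: store L6 := 18 → M/I on L6; bus BusRdX Flush; mem=87
  op26 P0: store L6 := 70 → M/I on L6; bus (none); mem=87
  op27 P0: load  L6 → M/I on L6; bus (none); mem=87

invalidations = 2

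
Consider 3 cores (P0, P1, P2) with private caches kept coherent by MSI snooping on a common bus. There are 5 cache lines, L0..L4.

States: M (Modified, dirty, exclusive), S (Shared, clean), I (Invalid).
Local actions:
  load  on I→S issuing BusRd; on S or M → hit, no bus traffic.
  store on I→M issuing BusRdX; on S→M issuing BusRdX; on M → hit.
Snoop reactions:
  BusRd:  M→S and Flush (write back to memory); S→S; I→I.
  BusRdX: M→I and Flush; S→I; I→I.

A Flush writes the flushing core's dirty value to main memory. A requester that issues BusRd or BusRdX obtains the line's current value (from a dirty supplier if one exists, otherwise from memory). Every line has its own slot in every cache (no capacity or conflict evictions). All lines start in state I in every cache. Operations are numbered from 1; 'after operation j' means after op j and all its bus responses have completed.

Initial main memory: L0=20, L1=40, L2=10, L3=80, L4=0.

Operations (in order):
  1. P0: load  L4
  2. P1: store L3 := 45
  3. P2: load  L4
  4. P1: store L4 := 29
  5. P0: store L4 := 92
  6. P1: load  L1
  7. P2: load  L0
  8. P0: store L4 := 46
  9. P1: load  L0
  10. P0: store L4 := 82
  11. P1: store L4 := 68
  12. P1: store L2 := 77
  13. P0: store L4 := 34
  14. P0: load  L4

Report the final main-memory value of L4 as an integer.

memory[L4] = 68

step 1: P0: load  L4  ⟶  SII  (L4)  txn=BusRd  M[L4]=0
step 2: P1: store L3 := 45  ⟶  IMI  (L3)  txn=BusRdX  M[L3]=80
step 3: P2: load  L4  ⟶  SIS  (L4)  txn=BusRd  M[L4]=0
step 4: P1: store L4 := 29  ⟶  IMI  (L4)  txn=BusRdX  M[L4]=0
step 5: P0: store L4 := 92  ⟶  MII  (L4)  txn=BusRdX+Flush  M[L4]=29
step 6: P1: load  L1  ⟶  ISI  (L1)  txn=BusRd  M[L1]=40
step 7: P2: load  L0  ⟶  IIS  (L0)  txn=BusRd  M[L0]=20
step 8: P0: store L4 := 46  ⟶  MII  (L4)  txn=∅  M[L4]=29
step 9: P1: load  L0  ⟶  ISS  (L0)  txn=BusRd  M[L0]=20
step 10: P0: store L4 := 82  ⟶  MII  (L4)  txn=∅  M[L4]=29
step 11: P1: store L4 := 68  ⟶  IMI  (L4)  txn=BusRdX+Flush  M[L4]=82
step 12: P1: store L2 := 77  ⟶  IMI  (L2)  txn=BusRdX  M[L2]=10
step 13: P0: store L4 := 34  ⟶  MII  (L4)  txn=BusRdX+Flush  M[L4]=68
step 14: P0: load  L4  ⟶  MII  (L4)  txn=∅  M[L4]=68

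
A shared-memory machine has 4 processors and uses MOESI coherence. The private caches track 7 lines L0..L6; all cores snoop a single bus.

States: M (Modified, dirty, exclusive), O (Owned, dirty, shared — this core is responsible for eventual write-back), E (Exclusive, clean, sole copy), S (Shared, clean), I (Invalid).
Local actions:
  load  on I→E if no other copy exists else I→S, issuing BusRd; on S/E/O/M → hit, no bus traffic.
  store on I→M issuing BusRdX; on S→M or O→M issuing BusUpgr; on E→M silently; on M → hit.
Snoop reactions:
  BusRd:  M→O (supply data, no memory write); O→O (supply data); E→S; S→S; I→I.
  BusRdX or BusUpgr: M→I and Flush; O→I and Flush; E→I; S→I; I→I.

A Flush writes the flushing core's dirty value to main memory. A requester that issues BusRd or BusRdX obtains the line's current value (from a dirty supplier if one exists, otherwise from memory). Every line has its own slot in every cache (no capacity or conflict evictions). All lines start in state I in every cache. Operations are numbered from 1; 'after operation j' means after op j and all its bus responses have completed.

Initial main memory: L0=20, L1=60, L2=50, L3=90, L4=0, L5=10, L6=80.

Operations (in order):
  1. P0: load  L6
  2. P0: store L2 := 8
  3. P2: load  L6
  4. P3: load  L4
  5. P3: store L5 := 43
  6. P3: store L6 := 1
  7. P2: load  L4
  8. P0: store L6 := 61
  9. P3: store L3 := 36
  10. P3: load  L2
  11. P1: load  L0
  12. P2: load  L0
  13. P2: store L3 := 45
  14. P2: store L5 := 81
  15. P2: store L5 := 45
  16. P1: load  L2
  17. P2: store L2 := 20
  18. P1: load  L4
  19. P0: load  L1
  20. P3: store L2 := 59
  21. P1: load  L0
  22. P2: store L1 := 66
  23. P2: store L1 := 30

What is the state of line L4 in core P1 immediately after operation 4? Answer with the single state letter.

[1] P0: load  L6 | P0:E(80), P1:I, P2:I, P3:I | bus: BusRd
[2] P0: store L2 := 8 | P0:M(8), P1:I, P2:I, P3:I | bus: BusRdX
[3] P2: load  L6 | P0:S(80), P1:I, P2:S(80), P3:I | bus: BusRd
[4] P3: load  L4 | P0:I, P1:I, P2:I, P3:E(0) | bus: BusRd
[5] P3: store L5 := 43 | P0:I, P1:I, P2:I, P3:M(43) | bus: BusRdX
[6] P3: store L6 := 1 | P0:I, P1:I, P2:I, P3:M(1) | bus: BusRdX
[7] P2: load  L4 | P0:I, P1:I, P2:S(0), P3:S(0) | bus: BusRd
[8] P0: store L6 := 61 | P0:M(61), P1:I, P2:I, P3:I | bus: BusRdX,Flush
[9] P3: store L3 := 36 | P0:I, P1:I, P2:I, P3:M(36) | bus: BusRdX
[10] P3: load  L2 | P0:O(8), P1:I, P2:I, P3:S(8) | bus: BusRd
[11] P1: load  L0 | P0:I, P1:E(20), P2:I, P3:I | bus: BusRd
[12] P2: load  L0 | P0:I, P1:S(20), P2:S(20), P3:I | bus: BusRd
[13] P2: store L3 := 45 | P0:I, P1:I, P2:M(45), P3:I | bus: BusRdX,Flush
[14] P2: store L5 := 81 | P0:I, P1:I, P2:M(81), P3:I | bus: BusRdX,Flush
[15] P2: store L5 := 45 | P0:I, P1:I, P2:M(45), P3:I | bus: none
[16] P1: load  L2 | P0:O(8), P1:S(8), P2:I, P3:S(8) | bus: BusRd
[17] P2: store L2 := 20 | P0:I, P1:I, P2:M(20), P3:I | bus: BusRdX,Flush
[18] P1: load  L4 | P0:I, P1:S(0), P2:S(0), P3:S(0) | bus: BusRd
[19] P0: load  L1 | P0:E(60), P1:I, P2:I, P3:I | bus: BusRd
[20] P3: store L2 := 59 | P0:I, P1:I, P2:I, P3:M(59) | bus: BusRdX,Flush
[21] P1: load  L0 | P0:I, P1:S(20), P2:S(20), P3:I | bus: none
[22] P2: store L1 := 66 | P0:I, P1:I, P2:M(66), P3:I | bus: BusRdX
[23] P2: store L1 := 30 | P0:I, P1:I, P2:M(30), P3:I | bus: none

state = I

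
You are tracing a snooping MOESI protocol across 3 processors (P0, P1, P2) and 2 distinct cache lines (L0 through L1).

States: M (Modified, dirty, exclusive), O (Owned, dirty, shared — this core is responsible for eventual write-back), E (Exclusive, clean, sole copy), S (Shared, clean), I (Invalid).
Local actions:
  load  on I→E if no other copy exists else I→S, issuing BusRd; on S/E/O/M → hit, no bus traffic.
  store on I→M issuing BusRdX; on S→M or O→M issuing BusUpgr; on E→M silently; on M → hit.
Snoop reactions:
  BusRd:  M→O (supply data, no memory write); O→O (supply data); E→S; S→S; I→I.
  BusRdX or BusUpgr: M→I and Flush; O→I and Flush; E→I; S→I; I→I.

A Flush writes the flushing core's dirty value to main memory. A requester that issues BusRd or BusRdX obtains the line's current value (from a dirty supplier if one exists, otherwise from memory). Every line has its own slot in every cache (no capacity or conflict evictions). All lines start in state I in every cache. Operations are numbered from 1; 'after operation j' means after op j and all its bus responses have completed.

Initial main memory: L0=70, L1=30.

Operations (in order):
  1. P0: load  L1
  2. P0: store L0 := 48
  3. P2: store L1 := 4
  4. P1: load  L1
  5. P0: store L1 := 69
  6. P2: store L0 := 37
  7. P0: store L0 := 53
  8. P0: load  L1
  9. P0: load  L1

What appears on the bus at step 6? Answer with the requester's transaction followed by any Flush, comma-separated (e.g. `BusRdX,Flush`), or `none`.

step 1: P0: load  L1  ⟶  EII  (L1)  txn=BusRd  M[L1]=30
step 2: P0: store L0 := 48  ⟶  MII  (L0)  txn=BusRdX  M[L0]=70
step 3: P2: store L1 := 4  ⟶  IIM  (L1)  txn=BusRdX  M[L1]=30
step 4: P1: load  L1  ⟶  ISO  (L1)  txn=BusRd  M[L1]=30
step 5: P0: store L1 := 69  ⟶  MII  (L1)  txn=BusRdX+Flush  M[L1]=4
step 6: P2: store L0 := 37  ⟶  IIM  (L0)  txn=BusRdX+Flush  M[L0]=48
step 7: P0: store L0 := 53  ⟶  MII  (L0)  txn=BusRdX+Flush  M[L0]=37
step 8: P0: load  L1  ⟶  MII  (L1)  txn=∅  M[L1]=4
step 9: P0: load  L1  ⟶  MII  (L1)  txn=∅  M[L1]=4

bus = BusRdX,Flush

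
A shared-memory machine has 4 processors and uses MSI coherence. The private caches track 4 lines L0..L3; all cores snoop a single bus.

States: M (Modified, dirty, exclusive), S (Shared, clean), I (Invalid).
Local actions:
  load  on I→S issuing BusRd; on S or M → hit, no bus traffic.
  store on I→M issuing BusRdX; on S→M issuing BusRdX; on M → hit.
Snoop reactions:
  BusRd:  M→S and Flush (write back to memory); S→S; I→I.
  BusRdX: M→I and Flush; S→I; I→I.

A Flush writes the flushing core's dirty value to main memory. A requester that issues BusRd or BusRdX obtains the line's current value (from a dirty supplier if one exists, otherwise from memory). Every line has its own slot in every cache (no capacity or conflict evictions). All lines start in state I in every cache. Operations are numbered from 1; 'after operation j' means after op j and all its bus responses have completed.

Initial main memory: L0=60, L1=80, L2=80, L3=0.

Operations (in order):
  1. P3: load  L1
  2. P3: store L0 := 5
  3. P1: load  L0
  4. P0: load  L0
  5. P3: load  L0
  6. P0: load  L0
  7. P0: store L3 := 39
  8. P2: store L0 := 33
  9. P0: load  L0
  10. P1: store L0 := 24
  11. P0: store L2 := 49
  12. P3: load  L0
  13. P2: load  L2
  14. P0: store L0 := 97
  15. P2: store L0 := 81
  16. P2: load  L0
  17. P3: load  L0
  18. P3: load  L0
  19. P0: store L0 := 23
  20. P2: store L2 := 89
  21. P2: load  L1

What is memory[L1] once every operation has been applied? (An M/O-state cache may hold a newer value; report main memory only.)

memory[L1] = 80

[1] P3: load  L1 | P0:I, P1:I, P2:I, P3:S(80) | bus: BusRd
[2] P3: store L0 := 5 | P0:I, P1:I, P2:I, P3:M(5) | bus: BusRdX
[3] P1: load  L0 | P0:I, P1:S(5), P2:I, P3:S(5) | bus: BusRd,Flush
[4] P0: load  L0 | P0:S(5), P1:S(5), P2:I, P3:S(5) | bus: BusRd
[5] P3: load  L0 | P0:S(5), P1:S(5), P2:I, P3:S(5) | bus: none
[6] P0: load  L0 | P0:S(5), P1:S(5), P2:I, P3:S(5) | bus: none
[7] P0: store L3 := 39 | P0:M(39), P1:I, P2:I, P3:I | bus: BusRdX
[8] P2: store L0 := 33 | P0:I, P1:I, P2:M(33), P3:I | bus: BusRdX
[9] P0: load  L0 | P0:S(33), P1:I, P2:S(33), P3:I | bus: BusRd,Flush
[10] P1: store L0 := 24 | P0:I, P1:M(24), P2:I, P3:I | bus: BusRdX
[11] P0: store L2 := 49 | P0:M(49), P1:I, P2:I, P3:I | bus: BusRdX
[12] P3: load  L0 | P0:I, P1:S(24), P2:I, P3:S(24) | bus: BusRd,Flush
[13] P2: load  L2 | P0:S(49), P1:I, P2:S(49), P3:I | bus: BusRd,Flush
[14] P0: store L0 := 97 | P0:M(97), P1:I, P2:I, P3:I | bus: BusRdX
[15] P2: store L0 := 81 | P0:I, P1:I, P2:M(81), P3:I | bus: BusRdX,Flush
[16] P2: load  L0 | P0:I, P1:I, P2:M(81), P3:I | bus: none
[17] P3: load  L0 | P0:I, P1:I, P2:S(81), P3:S(81) | bus: BusRd,Flush
[18] P3: load  L0 | P0:I, P1:I, P2:S(81), P3:S(81) | bus: none
[19] P0: store L0 := 23 | P0:M(23), P1:I, P2:I, P3:I | bus: BusRdX
[20] P2: store L2 := 89 | P0:I, P1:I, P2:M(89), P3:I | bus: BusRdX
[21] P2: load  L1 | P0:I, P1:I, P2:S(80), P3:S(80) | bus: BusRd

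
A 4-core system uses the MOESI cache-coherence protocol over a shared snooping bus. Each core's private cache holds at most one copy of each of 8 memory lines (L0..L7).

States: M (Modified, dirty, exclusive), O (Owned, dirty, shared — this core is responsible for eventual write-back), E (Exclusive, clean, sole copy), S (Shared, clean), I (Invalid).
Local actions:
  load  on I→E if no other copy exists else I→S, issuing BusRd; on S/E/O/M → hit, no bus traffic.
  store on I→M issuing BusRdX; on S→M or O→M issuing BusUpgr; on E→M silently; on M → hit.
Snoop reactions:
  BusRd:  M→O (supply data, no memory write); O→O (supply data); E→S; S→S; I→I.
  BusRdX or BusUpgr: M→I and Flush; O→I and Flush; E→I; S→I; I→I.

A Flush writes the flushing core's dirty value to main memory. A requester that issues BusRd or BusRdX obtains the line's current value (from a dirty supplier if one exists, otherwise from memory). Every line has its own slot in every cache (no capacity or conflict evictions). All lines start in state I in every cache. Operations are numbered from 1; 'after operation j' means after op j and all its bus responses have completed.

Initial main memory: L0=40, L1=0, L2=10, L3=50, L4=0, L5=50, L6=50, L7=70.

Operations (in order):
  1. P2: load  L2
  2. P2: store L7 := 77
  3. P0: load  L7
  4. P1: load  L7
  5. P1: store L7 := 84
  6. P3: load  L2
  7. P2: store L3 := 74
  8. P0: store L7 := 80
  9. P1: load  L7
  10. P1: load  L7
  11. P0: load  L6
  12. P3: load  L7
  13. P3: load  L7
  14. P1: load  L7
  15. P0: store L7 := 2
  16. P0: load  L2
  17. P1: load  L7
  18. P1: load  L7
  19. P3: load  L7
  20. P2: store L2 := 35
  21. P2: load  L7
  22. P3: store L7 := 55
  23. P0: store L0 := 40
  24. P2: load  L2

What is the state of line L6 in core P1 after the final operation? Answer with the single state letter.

1. P2: load  L2  bus=[BusRd]  L2: P0=I P1=I P2=E P3=I  mem[L2]=10
2. P2: store L7 := 77  bus=[BusRdX]  L7: P0=I P1=I P2=M P3=I  mem[L7]=70
3. P0: load  L7  bus=[BusRd]  L7: P0=S P1=I P2=O P3=I  mem[L7]=70
4. P1: load  L7  bus=[BusRd]  L7: P0=S P1=S P2=O P3=I  mem[L7]=70
5. P1: store L7 := 84  bus=[BusUpgr,Flush]  L7: P0=I P1=M P2=I P3=I  mem[L7]=77
6. P3: load  L2  bus=[BusRd]  L2: P0=I P1=I P2=S P3=S  mem[L2]=10
7. P2: store L3 := 74  bus=[BusRdX]  L3: P0=I P1=I P2=M P3=I  mem[L3]=50
8. P0: store L7 := 80  bus=[BusRdX,Flush]  L7: P0=M P1=I P2=I P3=I  mem[L7]=84
9. P1: load  L7  bus=[BusRd]  L7: P0=O P1=S P2=I P3=I  mem[L7]=84
10. P1: load  L7  bus=[-]  L7: P0=O P1=S P2=I P3=I  mem[L7]=84
11. P0: load  L6  bus=[BusRd]  L6: P0=E P1=I P2=I P3=I  mem[L6]=50
12. P3: load  L7  bus=[BusRd]  L7: P0=O P1=S P2=I P3=S  mem[L7]=84
13. P3: load  L7  bus=[-]  L7: P0=O P1=S P2=I P3=S  mem[L7]=84
14. P1: load  L7  bus=[-]  L7: P0=O P1=S P2=I P3=S  mem[L7]=84
15. P0: store L7 := 2  bus=[BusUpgr]  L7: P0=M P1=I P2=I P3=I  mem[L7]=84
16. P0: load  L2  bus=[BusRd]  L2: P0=S P1=I P2=S P3=S  mem[L2]=10
17. P1: load  L7  bus=[BusRd]  L7: P0=O P1=S P2=I P3=I  mem[L7]=84
18. P1: load  L7  bus=[-]  L7: P0=O P1=S P2=I P3=I  mem[L7]=84
19. P3: load  L7  bus=[BusRd]  L7: P0=O P1=S P2=I P3=S  mem[L7]=84
20. P2: store L2 := 35  bus=[BusUpgr]  L2: P0=I P1=I P2=M P3=I  mem[L2]=10
21. P2: load  L7  bus=[BusRd]  L7: P0=O P1=S P2=S P3=S  mem[L7]=84
22. P3: store L7 := 55  bus=[BusUpgr,Flush]  L7: P0=I P1=I P2=I P3=M  mem[L7]=2
23. P0: store L0 := 40  bus=[BusRdX]  L0: P0=M P1=I P2=I P3=I  mem[L0]=40
24. P2: load  L2  bus=[-]  L2: P0=I P1=I P2=M P3=I  mem[L2]=10

state = I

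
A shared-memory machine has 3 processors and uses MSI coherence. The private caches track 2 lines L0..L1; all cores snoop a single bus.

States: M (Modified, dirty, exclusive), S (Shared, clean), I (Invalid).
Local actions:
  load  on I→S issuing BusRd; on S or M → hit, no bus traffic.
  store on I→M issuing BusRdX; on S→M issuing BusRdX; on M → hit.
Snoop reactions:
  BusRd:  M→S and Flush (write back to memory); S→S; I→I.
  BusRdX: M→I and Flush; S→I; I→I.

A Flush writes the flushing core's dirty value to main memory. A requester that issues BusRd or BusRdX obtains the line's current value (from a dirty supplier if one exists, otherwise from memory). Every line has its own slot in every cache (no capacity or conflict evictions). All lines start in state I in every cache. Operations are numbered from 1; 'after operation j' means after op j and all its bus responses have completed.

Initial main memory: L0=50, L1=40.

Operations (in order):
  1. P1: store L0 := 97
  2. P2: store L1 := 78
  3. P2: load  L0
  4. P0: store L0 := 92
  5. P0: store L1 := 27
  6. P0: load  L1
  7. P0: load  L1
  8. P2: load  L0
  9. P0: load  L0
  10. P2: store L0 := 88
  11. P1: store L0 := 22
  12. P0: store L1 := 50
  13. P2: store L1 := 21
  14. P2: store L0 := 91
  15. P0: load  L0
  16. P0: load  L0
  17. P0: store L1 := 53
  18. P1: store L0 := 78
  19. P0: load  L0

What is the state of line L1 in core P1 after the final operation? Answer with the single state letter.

state = I

[1] P1: store L0 := 97 | P0:I, P1:M(97), P2:I | bus: BusRdX
[2] P2: store L1 := 78 | P0:I, P1:I, P2:M(78) | bus: BusRdX
[3] P2: load  L0 | P0:I, P1:S(97), P2:S(97) | bus: BusRd,Flush
[4] P0: store L0 := 92 | P0:M(92), P1:I, P2:I | bus: BusRdX
[5] P0: store L1 := 27 | P0:M(27), P1:I, P2:I | bus: BusRdX,Flush
[6] P0: load  L1 | P0:M(27), P1:I, P2:I | bus: none
[7] P0: load  L1 | P0:M(27), P1:I, P2:I | bus: none
[8] P2: load  L0 | P0:S(92), P1:I, P2:S(92) | bus: BusRd,Flush
[9] P0: load  L0 | P0:S(92), P1:I, P2:S(92) | bus: none
[10] P2: store L0 := 88 | P0:I, P1:I, P2:M(88) | bus: BusRdX
[11] P1: store L0 := 22 | P0:I, P1:M(22), P2:I | bus: BusRdX,Flush
[12] P0: store L1 := 50 | P0:M(50), P1:I, P2:I | bus: none
[13] P2: store L1 := 21 | P0:I, P1:I, P2:M(21) | bus: BusRdX,Flush
[14] P2: store L0 := 91 | P0:I, P1:I, P2:M(91) | bus: BusRdX,Flush
[15] P0: load  L0 | P0:S(91), P1:I, P2:S(91) | bus: BusRd,Flush
[16] P0: load  L0 | P0:S(91), P1:I, P2:S(91) | bus: none
[17] P0: store L1 := 53 | P0:M(53), P1:I, P2:I | bus: BusRdX,Flush
[18] P1: store L0 := 78 | P0:I, P1:M(78), P2:I | bus: BusRdX
[19] P0: load  L0 | P0:S(78), P1:S(78), P2:I | bus: BusRd,Flush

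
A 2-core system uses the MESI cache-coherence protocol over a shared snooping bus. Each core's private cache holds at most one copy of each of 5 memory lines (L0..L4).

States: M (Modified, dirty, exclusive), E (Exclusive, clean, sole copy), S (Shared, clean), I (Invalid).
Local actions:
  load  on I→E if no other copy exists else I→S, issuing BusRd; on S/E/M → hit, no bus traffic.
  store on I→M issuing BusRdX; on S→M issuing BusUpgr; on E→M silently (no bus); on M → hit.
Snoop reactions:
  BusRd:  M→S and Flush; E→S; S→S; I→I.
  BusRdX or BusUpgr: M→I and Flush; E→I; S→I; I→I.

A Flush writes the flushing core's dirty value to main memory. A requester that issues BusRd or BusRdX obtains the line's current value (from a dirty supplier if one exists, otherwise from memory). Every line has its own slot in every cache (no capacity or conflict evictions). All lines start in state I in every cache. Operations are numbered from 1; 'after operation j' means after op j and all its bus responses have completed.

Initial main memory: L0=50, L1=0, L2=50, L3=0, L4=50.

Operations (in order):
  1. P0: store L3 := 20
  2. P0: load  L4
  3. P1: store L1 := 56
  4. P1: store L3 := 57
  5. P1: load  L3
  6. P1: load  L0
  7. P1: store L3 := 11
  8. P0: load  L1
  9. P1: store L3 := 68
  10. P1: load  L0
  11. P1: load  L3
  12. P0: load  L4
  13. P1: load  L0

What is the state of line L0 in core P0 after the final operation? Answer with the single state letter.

step 1: P0: store L3 := 20  ⟶  MI  (L3)  txn=BusRdX  M[L3]=0
step 2: P0: load  L4  ⟶  EI  (L4)  txn=BusRd  M[L4]=50
step 3: P1: store L1 := 56  ⟶  IM  (L1)  txn=BusRdX  M[L1]=0
step 4: P1: store L3 := 57  ⟶  IM  (L3)  txn=BusRdX+Flush  M[L3]=20
step 5: P1: load  L3  ⟶  IM  (L3)  txn=∅  M[L3]=20
step 6: P1: load  L0  ⟶  IE  (L0)  txn=BusRd  M[L0]=50
step 7: P1: store L3 := 11  ⟶  IM  (L3)  txn=∅  M[L3]=20
step 8: P0: load  L1  ⟶  SS  (L1)  txn=BusRd+Flush  M[L1]=56
step 9: P1: store L3 := 68  ⟶  IM  (L3)  txn=∅  M[L3]=20
step 10: P1: load  L0  ⟶  IE  (L0)  txn=∅  M[L0]=50
step 11: P1: load  L3  ⟶  IM  (L3)  txn=∅  M[L3]=20
step 12: P0: load  L4  ⟶  EI  (L4)  txn=∅  M[L4]=50
step 13: P1: load  L0  ⟶  IE  (L0)  txn=∅  M[L0]=50

state = I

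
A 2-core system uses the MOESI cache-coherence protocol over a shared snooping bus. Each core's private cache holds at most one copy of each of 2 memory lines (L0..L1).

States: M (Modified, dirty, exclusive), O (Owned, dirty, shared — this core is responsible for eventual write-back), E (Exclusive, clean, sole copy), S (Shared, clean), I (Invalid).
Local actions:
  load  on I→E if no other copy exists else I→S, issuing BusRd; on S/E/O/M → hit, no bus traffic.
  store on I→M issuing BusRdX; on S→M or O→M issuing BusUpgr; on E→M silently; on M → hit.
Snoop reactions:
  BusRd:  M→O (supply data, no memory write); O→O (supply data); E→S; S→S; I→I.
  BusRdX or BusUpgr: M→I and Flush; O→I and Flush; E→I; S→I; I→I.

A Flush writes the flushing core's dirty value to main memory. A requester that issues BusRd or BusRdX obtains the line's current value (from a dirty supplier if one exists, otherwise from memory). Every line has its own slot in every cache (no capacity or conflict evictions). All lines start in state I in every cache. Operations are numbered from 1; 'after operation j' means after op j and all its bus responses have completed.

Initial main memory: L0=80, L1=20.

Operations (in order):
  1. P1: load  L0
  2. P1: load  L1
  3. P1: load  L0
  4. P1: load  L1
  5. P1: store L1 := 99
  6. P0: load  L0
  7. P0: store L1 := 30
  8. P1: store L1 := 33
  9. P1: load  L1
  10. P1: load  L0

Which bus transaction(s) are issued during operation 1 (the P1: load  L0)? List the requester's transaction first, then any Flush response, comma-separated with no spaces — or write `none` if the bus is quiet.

  op1 P1: load  L0 → I/E on L0; bus BusRd; mem=80
  op2 P1: load  L1 → I/E on L1; bus BusRd; mem=20
  op3 P1: load  L0 → I/E on L0; bus (none); mem=80
  op4 P1: load  L1 → I/E on L1; bus (none); mem=20
  op5 P1: store L1 := 99 → I/M on L1; bus (none); mem=20
  op6 P0: load  L0 → S/S on L0; bus BusRd; mem=80
  op7 P0: store L1 := 30 → M/I on L1; bus BusRdX Flush; mem=99
  op8 P1: store L1 := 33 → I/M on L1; bus BusRdX Flush; mem=30
  op9 P1: load  L1 → I/M on L1; bus (none); mem=30
  op10 P1: load  L0 → S/S on L0; bus (none); mem=80

bus = BusRd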